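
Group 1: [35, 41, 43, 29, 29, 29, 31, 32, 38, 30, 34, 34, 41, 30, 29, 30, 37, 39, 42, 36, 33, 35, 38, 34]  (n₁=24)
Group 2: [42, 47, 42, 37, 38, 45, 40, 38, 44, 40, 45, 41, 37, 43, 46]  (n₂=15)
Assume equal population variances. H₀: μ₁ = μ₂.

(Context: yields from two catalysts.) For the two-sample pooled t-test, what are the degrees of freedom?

df = n₁ + n₂ − 2 = 24 + 15 − 2 = 37

degrees of freedom = 37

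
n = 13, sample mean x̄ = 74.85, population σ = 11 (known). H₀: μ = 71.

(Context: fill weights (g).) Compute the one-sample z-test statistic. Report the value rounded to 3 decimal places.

test statistic = 1.262

SE = σ/√n = 11/√13 = 3.0509
z = (x̄−μ₀)/SE = (74.85−71)/3.0509 = 1.2619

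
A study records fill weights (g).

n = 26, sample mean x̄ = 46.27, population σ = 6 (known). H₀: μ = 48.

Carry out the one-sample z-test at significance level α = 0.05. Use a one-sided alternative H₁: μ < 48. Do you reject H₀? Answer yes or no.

reject H₀: no

SE = σ/√n = 6/√26 = 1.1767
z = (x̄−μ₀)/SE = (46.27−48)/1.1767 = -1.4702
p-value (one-sided, H₁ less) = 0.07075
At α=0.05: p ≥ α → fail to reject H₀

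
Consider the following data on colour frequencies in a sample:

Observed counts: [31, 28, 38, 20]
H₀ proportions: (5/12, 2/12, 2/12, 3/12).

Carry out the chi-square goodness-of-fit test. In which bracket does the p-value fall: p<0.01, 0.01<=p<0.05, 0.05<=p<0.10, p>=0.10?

p-value bracket: p<0.01

n = 117; E_i = n·p_i = [48.75, 19.50, 19.50, 29.25]
χ² = (31−48.75)²/48.75 + (28−19.50)²/19.50 + (38−19.50)²/19.50 + (20−29.25)²/29.25 = 30.6444
df = 3
p-value (upper-tail) = 0.00000
→ bracket: p<0.01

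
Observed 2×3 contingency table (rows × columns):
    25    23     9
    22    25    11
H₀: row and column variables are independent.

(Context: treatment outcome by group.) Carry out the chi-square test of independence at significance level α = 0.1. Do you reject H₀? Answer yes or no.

reject H₀: no

Row totals [57, 58], col totals [47, 48, 20], n=115
χ² = (25−23.30)²/23.30 + (23−23.79)²/23.79 + (9−9.91)²/9.91 + (22−23.70)²/23.70 + (25−24.21)²/24.21 + (11−10.09)²/10.09 = 0.4662
df = 2
p-value (upper-tail) = 0.79209
At α=0.1: p ≥ α → fail to reject H₀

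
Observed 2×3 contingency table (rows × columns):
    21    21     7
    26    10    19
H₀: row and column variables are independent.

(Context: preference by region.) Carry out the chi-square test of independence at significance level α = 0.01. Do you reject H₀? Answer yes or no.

Row totals [49, 55], col totals [47, 31, 26], n=104
χ² = (21−22.14)²/22.14 + (21−14.61)²/14.61 + (7−12.25)²/12.25 + (26−24.86)²/24.86 + (10−16.39)²/16.39 + (19−13.75)²/13.75 = 9.6596
df = 2
p-value (upper-tail) = 0.00799
At α=0.01: p < α → reject H₀

reject H₀: yes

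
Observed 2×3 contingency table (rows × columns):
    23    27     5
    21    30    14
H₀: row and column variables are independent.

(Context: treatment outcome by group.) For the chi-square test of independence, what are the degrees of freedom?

df = (r−1)(c−1) = (2−1)·(3−1) = 2

degrees of freedom = 2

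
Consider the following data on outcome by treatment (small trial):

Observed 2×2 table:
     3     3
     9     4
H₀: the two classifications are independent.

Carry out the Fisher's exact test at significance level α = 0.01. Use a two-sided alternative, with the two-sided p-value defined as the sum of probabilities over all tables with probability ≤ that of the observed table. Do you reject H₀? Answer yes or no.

Margins: r₁=6, r₂=13, c₁=12, c₂=7, n=19
p_obs = C(6,3)·C(13,9)/C(19,12); sum pmf over tables with pmf ≤ p_obs
p-value (two-sided) = 0.61687
At α=0.01: p ≥ α → fail to reject H₀

reject H₀: no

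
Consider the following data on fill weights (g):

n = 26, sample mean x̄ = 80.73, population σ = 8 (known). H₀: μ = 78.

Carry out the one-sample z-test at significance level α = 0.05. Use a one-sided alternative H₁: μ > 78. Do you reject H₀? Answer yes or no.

SE = σ/√n = 8/√26 = 1.5689
z = (x̄−μ₀)/SE = (80.73−78)/1.5689 = 1.7400
p-value (one-sided, H₁ greater) = 0.04093
At α=0.05: p < α → reject H₀

reject H₀: yes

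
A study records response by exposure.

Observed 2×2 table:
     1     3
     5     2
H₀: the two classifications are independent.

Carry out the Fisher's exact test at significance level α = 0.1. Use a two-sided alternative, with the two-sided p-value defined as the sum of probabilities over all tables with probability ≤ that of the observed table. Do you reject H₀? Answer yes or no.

reject H₀: no

Margins: r₁=4, r₂=7, c₁=6, c₂=5, n=11
p_obs = C(4,1)·C(7,5)/C(11,6); sum pmf over tables with pmf ≤ p_obs
p-value (two-sided) = 0.24242
At α=0.1: p ≥ α → fail to reject H₀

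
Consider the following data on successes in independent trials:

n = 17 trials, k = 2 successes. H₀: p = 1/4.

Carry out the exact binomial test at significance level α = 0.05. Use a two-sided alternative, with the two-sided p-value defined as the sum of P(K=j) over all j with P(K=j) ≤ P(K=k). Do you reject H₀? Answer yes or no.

reject H₀: no

Exact binomial: n=17, k=2, p₀=1/4=0.2500
P(X=j) = C(n,j)·p₀^j·(1−p₀)^(n−j); p = Σ P(X=j) over j with P(X=j) ≤ P(X=2)
p-value (two-sided) = 0.27078
At α=0.05: p ≥ α → fail to reject H₀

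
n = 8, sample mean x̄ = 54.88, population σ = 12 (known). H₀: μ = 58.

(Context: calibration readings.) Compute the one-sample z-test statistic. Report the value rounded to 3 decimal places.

test statistic = -0.735

SE = σ/√n = 12/√8 = 4.2426
z = (x̄−μ₀)/SE = (54.88−58)/4.2426 = -0.7354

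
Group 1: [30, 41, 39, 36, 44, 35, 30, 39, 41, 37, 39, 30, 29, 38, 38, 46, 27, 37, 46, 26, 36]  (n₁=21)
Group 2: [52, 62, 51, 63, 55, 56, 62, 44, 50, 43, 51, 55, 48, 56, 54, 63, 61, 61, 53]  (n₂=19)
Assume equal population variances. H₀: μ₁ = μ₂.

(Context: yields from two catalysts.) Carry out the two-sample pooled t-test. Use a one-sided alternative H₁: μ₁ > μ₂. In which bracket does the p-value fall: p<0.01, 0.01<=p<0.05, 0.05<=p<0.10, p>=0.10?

p-value bracket: p>=0.10

x̄₁=36.381, s₁=5.861, n₁=21
x̄₂=54.737, s₂=6.163, n₂=19
s_p² = [20·5.861² + 18·6.163²]/38 = 36.0694
SE = √(s_p²·(1/21+1/19)) = 1.9016
t = (36.381−54.737)/1.9016 = -9.6530
df = 38
p-value (one-sided, H₁ greater) = 1.00000
→ bracket: p>=0.10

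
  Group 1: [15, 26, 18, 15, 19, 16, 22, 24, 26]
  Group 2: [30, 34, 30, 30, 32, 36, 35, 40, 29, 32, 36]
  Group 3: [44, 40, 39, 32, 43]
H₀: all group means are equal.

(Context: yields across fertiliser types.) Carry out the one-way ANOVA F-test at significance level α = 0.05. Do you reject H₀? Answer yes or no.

Group means [20.11, 33.09, 39.60], grand mean 29.720
SSB = Σnᵢ(x̄ᵢ−x̄)² = 1444.042; SSW = ΣΣ(x−x̄ᵢ)² = 368.998
MSB = 1444.042/2 = 722.0210; MSW = 368.998/22 = 16.7726
F = MSB/MSW = 43.0476
df = (2, 22)
p-value (upper-tail) = 0.00000
At α=0.05: p < α → reject H₀

reject H₀: yes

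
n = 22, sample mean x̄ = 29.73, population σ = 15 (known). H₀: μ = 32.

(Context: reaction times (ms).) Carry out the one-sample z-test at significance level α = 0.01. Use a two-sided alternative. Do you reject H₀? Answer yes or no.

reject H₀: no

SE = σ/√n = 15/√22 = 3.1980
z = (x̄−μ₀)/SE = (29.73−32)/3.1980 = -0.7098
p-value (two-sided) = 0.47782
At α=0.01: p ≥ α → fail to reject H₀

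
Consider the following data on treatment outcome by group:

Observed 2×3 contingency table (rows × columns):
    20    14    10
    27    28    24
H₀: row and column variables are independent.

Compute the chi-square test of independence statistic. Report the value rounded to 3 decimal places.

test statistic = 1.648

Row totals [44, 79], col totals [47, 42, 34], n=123
χ² = (20−16.81)²/16.81 + (14−15.02)²/15.02 + (10−12.16)²/12.16 + (27−30.19)²/30.19 + (28−26.98)²/26.98 + (24−21.84)²/21.84 = 1.6480
df = 2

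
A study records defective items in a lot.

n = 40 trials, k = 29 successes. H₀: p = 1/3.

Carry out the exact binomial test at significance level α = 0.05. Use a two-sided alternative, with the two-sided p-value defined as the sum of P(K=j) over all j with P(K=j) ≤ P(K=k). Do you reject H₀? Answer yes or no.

reject H₀: yes

Exact binomial: n=40, k=29, p₀=1/3=0.3333
P(X=j) = C(n,j)·p₀^j·(1−p₀)^(n−j); p = Σ P(X=j) over j with P(X=j) ≤ P(X=29)
p-value (two-sided) = 0.00000
At α=0.05: p < α → reject H₀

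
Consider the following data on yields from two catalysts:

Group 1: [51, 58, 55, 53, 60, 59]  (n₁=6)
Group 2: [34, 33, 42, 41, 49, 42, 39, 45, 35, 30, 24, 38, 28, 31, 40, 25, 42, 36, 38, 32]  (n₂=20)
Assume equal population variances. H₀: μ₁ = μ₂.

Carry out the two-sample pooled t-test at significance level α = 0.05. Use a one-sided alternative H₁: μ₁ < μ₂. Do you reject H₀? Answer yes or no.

x̄₁=56.000, s₁=3.578, n₁=6
x̄₂=36.200, s₂=6.630, n₂=20
s_p² = [5·3.578² + 19·6.630²]/24 = 37.4667
SE = √(s_p²·(1/6+1/20)) = 2.8492
t = (56.000−36.200)/2.8492 = 6.9494
df = 24
p-value (one-sided, H₁ less) = 1.00000
At α=0.05: p ≥ α → fail to reject H₀

reject H₀: no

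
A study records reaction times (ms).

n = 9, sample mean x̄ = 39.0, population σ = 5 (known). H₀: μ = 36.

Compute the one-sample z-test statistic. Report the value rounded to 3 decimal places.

test statistic = 1.800

SE = σ/√n = 5/√9 = 1.6667
z = (x̄−μ₀)/SE = (39.0−36)/1.6667 = 1.8000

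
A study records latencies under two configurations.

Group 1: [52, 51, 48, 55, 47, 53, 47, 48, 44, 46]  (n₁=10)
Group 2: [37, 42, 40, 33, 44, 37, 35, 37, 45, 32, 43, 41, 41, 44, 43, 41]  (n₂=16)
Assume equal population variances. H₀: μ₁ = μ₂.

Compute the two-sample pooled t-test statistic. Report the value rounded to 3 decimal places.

x̄₁=49.100, s₁=3.479, n₁=10
x̄₂=39.688, s₂=4.045, n₂=16
s_p² = [9·3.479² + 15·4.045²]/24 = 14.7641
SE = √(s_p²·(1/10+1/16)) = 1.5489
t = (49.100−39.688)/1.5489 = 6.0768
df = 24

test statistic = 6.077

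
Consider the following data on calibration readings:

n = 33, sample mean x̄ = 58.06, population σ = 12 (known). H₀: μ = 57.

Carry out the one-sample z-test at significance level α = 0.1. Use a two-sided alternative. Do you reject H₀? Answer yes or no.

reject H₀: no

SE = σ/√n = 12/√33 = 2.0889
z = (x̄−μ₀)/SE = (58.06−57)/2.0889 = 0.5074
p-value (two-sided) = 0.61185
At α=0.1: p ≥ α → fail to reject H₀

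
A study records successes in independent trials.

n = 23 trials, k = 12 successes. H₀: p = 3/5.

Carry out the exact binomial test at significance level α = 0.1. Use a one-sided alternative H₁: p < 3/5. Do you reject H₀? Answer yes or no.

Exact binomial: n=23, k=12, p₀=3/5=0.6000
P(X≤12) from Σ C(n,i)·p₀^i·(1−p₀)^(n−i)
p-value (one-sided, H₁ less) = 0.28709
At α=0.1: p ≥ α → fail to reject H₀

reject H₀: no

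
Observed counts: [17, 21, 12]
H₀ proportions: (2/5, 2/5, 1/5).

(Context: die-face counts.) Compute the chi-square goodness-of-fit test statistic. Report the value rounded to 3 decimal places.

test statistic = 0.900

n = 50; E_i = n·p_i = [20.00, 20.00, 10.00]
χ² = (17−20.00)²/20.00 + (21−20.00)²/20.00 + (12−10.00)²/10.00 = 0.9000
df = 2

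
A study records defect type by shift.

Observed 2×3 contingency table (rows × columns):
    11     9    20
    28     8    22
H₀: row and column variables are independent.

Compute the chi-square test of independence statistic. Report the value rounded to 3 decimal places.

test statistic = 4.407

Row totals [40, 58], col totals [39, 17, 42], n=98
χ² = (11−15.92)²/15.92 + (9−6.94)²/6.94 + (20−17.14)²/17.14 + (28−23.08)²/23.08 + (8−10.06)²/10.06 + (22−24.86)²/24.86 = 4.4069
df = 2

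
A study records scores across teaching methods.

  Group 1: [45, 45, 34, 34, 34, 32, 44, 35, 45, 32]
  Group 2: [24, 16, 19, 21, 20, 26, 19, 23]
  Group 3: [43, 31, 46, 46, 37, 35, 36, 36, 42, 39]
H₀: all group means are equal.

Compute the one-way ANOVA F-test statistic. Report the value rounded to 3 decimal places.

Group means [38.00, 21.00, 39.10], grand mean 33.536
SSB = Σnᵢ(x̄ᵢ−x̄)² = 1766.064; SSW = ΣΣ(x−x̄ᵢ)² = 608.900
MSB = 1766.064/2 = 883.0321; MSW = 608.900/25 = 24.3560
F = MSB/MSW = 36.2552
df = (2, 25)

test statistic = 36.255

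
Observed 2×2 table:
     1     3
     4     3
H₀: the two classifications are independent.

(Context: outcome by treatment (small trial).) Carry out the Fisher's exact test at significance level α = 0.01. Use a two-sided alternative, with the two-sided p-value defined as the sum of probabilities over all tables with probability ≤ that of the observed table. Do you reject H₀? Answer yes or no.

Margins: r₁=4, r₂=7, c₁=5, c₂=6, n=11
p_obs = C(4,1)·C(7,4)/C(11,5); sum pmf over tables with pmf ≤ p_obs
p-value (two-sided) = 0.54545
At α=0.01: p ≥ α → fail to reject H₀

reject H₀: no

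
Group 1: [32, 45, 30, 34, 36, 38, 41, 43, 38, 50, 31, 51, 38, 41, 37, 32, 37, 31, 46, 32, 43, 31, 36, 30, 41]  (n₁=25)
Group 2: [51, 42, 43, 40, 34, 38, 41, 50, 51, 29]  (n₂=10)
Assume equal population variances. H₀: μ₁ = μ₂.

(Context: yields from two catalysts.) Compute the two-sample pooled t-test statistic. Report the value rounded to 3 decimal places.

x̄₁=37.760, s₁=6.160, n₁=25
x̄₂=41.900, s₂=7.310, n₂=10
s_p² = [24·6.160² + 9·7.310²]/33 = 42.1655
SE = √(s_p²·(1/25+1/10)) = 2.4296
t = (37.760−41.900)/2.4296 = -1.7040
df = 33

test statistic = -1.704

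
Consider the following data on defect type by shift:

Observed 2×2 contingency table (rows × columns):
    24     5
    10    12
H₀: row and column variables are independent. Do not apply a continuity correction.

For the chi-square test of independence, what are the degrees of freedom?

degrees of freedom = 1

df = (r−1)(c−1) = (2−1)·(2−1) = 1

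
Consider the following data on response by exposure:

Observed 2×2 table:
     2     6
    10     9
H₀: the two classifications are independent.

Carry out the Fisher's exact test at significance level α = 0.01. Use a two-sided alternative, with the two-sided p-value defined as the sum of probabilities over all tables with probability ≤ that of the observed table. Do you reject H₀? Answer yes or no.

reject H₀: no

Margins: r₁=8, r₂=19, c₁=12, c₂=15, n=27
p_obs = C(8,2)·C(19,10)/C(27,12); sum pmf over tables with pmf ≤ p_obs
p-value (two-sided) = 0.23575
At α=0.01: p ≥ α → fail to reject H₀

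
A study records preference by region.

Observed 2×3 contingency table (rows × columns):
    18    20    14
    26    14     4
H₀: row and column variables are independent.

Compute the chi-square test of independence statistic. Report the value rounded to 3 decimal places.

Row totals [52, 44], col totals [44, 34, 18], n=96
χ² = (18−23.83)²/23.83 + (20−18.42)²/18.42 + (14−9.75)²/9.75 + (26−20.17)²/20.17 + (14−15.58)²/15.58 + (4−8.25)²/8.25 = 7.4540
df = 2

test statistic = 7.454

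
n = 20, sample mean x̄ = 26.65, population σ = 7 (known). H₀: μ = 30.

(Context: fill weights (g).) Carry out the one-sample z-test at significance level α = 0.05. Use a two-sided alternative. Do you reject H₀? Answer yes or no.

SE = σ/√n = 7/√20 = 1.5652
z = (x̄−μ₀)/SE = (26.65−30)/1.5652 = -2.1402
p-value (two-sided) = 0.03234
At α=0.05: p < α → reject H₀

reject H₀: yes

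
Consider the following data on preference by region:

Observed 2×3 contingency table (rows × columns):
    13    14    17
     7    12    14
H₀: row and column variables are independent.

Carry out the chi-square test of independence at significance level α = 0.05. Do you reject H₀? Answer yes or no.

Row totals [44, 33], col totals [20, 26, 31], n=77
χ² = (13−11.43)²/11.43 + (14−14.86)²/14.86 + (17−17.71)²/17.71 + (7−8.57)²/8.57 + (12−11.14)²/11.14 + (14−13.29)²/13.29 = 0.6868
df = 2
p-value (upper-tail) = 0.70937
At α=0.05: p ≥ α → fail to reject H₀

reject H₀: no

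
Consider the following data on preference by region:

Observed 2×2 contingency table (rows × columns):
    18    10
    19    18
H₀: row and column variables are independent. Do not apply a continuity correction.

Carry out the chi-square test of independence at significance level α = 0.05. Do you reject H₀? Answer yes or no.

reject H₀: no

Row totals [28, 37], col totals [37, 28], n=65
χ² = (18−15.94)²/15.94 + (10−12.06)²/12.06 + (19−21.06)²/21.06 + (18−15.94)²/15.94 = 1.0874
df = 1
p-value (upper-tail) = 0.29704
At α=0.05: p ≥ α → fail to reject H₀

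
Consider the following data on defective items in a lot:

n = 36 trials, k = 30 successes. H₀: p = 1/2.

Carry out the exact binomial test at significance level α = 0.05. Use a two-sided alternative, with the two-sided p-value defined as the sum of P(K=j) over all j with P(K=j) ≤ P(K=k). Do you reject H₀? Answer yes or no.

Exact binomial: n=36, k=30, p₀=1/2=0.5000
P(X=j) = C(n,j)·p₀^j·(1−p₀)^(n−j); p = Σ P(X=j) over j with P(X=j) ≤ P(X=30)
p-value (two-sided) = 0.00007
At α=0.05: p < α → reject H₀

reject H₀: yes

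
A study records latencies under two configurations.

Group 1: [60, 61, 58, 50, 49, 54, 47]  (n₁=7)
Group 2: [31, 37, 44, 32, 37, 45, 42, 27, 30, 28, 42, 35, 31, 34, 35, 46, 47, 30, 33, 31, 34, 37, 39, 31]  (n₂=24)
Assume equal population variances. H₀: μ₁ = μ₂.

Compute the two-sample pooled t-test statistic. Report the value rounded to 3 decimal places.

test statistic = 7.323

x̄₁=54.143, s₁=5.640, n₁=7
x̄₂=35.750, s₂=5.900, n₂=24
s_p² = [6·5.640² + 23·5.900²]/29 = 34.1847
SE = √(s_p²·(1/7+1/24)) = 2.5116
t = (54.143−35.750)/2.5116 = 7.3233
df = 29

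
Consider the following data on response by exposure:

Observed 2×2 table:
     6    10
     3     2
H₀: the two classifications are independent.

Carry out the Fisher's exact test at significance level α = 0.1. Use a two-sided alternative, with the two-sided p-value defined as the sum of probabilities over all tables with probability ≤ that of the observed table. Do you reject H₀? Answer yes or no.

Margins: r₁=16, r₂=5, c₁=9, c₂=12, n=21
p_obs = C(16,6)·C(5,3)/C(21,9); sum pmf over tables with pmf ≤ p_obs
p-value (two-sided) = 0.61079
At α=0.1: p ≥ α → fail to reject H₀

reject H₀: no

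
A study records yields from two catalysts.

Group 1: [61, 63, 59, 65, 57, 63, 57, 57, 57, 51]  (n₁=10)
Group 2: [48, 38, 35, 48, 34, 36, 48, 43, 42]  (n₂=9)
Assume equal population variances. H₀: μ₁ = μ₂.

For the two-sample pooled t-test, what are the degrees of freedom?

degrees of freedom = 17

df = n₁ + n₂ − 2 = 10 + 9 − 2 = 17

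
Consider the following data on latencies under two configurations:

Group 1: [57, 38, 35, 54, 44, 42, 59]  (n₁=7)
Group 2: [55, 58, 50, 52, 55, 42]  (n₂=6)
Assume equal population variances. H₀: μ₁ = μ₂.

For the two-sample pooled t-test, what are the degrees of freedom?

df = n₁ + n₂ − 2 = 7 + 6 − 2 = 11

degrees of freedom = 11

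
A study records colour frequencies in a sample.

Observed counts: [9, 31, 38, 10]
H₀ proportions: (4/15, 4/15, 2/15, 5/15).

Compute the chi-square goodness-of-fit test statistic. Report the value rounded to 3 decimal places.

n = 88; E_i = n·p_i = [23.47, 23.47, 11.73, 29.33]
χ² = (9−23.47)²/23.47 + (31−23.47)²/23.47 + (38−11.73)²/11.73 + (10−29.33)²/29.33 = 82.8807
df = 3

test statistic = 82.881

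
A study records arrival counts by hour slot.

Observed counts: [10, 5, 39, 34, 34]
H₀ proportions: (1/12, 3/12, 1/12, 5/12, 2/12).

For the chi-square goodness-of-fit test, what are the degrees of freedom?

df = k − 1 = 5 − 1 = 4

degrees of freedom = 4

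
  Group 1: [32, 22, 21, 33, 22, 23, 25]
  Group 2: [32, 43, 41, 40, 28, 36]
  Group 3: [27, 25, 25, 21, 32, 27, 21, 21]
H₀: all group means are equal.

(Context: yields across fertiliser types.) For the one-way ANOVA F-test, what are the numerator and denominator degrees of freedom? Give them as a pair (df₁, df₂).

k = 3 groups, N = 21 total
df = (k−1, N−k) = (3−1, 21−3) = (2, 18)

degrees of freedom = [2, 18]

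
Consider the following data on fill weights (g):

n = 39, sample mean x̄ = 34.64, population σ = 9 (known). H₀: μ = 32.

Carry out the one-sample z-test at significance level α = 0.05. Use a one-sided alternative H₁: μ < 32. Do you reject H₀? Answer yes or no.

SE = σ/√n = 9/√39 = 1.4412
z = (x̄−μ₀)/SE = (34.64−32)/1.4412 = 1.8319
p-value (one-sided, H₁ less) = 0.96651
At α=0.05: p ≥ α → fail to reject H₀

reject H₀: no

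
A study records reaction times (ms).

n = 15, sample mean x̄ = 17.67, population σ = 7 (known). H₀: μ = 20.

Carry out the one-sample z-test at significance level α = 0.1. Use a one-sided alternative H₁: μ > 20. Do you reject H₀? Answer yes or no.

SE = σ/√n = 7/√15 = 1.8074
z = (x̄−μ₀)/SE = (17.67−20)/1.8074 = -1.2892
p-value (one-sided, H₁ greater) = 0.90133
At α=0.1: p ≥ α → fail to reject H₀

reject H₀: no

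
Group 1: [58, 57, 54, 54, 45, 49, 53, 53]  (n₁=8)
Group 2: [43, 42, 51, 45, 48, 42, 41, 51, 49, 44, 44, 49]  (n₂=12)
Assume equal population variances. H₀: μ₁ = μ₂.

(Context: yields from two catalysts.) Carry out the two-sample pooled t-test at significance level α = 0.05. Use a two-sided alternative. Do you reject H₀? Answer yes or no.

x̄₁=52.875, s₁=4.190, n₁=8
x̄₂=45.750, s₂=3.646, n₂=12
s_p² = [7·4.190² + 11·3.646²]/18 = 14.9514
SE = √(s_p²·(1/8+1/12)) = 1.7649
t = (52.875−45.750)/1.7649 = 4.0371
df = 18
p-value (two-sided) = 0.00077
At α=0.05: p < α → reject H₀

reject H₀: yes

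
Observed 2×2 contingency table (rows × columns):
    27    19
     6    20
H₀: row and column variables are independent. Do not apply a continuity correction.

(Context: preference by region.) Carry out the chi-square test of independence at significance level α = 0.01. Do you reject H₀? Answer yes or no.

reject H₀: yes

Row totals [46, 26], col totals [33, 39], n=72
χ² = (27−21.08)²/21.08 + (19−24.92)²/24.92 + (6−11.92)²/11.92 + (20−14.08)²/14.08 = 8.4887
df = 1
p-value (upper-tail) = 0.00357
At α=0.01: p < α → reject H₀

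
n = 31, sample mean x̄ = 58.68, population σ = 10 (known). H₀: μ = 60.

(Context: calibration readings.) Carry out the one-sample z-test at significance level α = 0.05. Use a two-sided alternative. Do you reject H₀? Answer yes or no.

SE = σ/√n = 10/√31 = 1.7961
z = (x̄−μ₀)/SE = (58.68−60)/1.7961 = -0.7349
p-value (two-sided) = 0.46237
At α=0.05: p ≥ α → fail to reject H₀

reject H₀: no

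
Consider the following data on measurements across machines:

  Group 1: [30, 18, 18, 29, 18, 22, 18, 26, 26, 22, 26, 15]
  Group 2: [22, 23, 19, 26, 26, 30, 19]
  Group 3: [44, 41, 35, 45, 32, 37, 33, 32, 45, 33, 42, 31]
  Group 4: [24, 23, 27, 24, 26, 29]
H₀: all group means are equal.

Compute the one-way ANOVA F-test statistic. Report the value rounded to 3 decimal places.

Group means [22.33, 23.57, 37.50, 25.50], grand mean 28.000
SSB = Σnᵢ(x̄ᵢ−x̄)² = 1643.119; SSW = ΣΣ(x−x̄ᵢ)² = 732.881
MSB = 1643.119/3 = 547.7063; MSW = 732.881/33 = 22.2085
F = MSB/MSW = 24.6620
df = (3, 33)

test statistic = 24.662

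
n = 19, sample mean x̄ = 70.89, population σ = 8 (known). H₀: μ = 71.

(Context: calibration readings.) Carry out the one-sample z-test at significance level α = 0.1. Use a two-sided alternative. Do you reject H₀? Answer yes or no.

reject H₀: no

SE = σ/√n = 8/√19 = 1.8353
z = (x̄−μ₀)/SE = (70.89−71)/1.8353 = -0.0599
p-value (two-sided) = 0.95221
At α=0.1: p ≥ α → fail to reject H₀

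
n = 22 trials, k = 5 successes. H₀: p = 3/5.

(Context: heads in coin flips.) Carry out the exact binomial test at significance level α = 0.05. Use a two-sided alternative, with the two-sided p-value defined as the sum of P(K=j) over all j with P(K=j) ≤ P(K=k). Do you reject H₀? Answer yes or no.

reject H₀: yes

Exact binomial: n=22, k=5, p₀=3/5=0.6000
P(X=j) = C(n,j)·p₀^j·(1−p₀)^(n−j); p = Σ P(X=j) over j with P(X=j) ≤ P(X=5)
p-value (two-sided) = 0.00063
At α=0.05: p < α → reject H₀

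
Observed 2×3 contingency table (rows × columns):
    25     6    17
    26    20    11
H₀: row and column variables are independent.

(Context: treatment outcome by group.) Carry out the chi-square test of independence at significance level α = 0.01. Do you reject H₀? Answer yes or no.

Row totals [48, 57], col totals [51, 26, 28], n=105
χ² = (25−23.31)²/23.31 + (6−11.89)²/11.89 + (17−12.80)²/12.80 + (26−27.69)²/27.69 + (20−14.11)²/14.11 + (11−15.20)²/15.20 = 8.1321
df = 2
p-value (upper-tail) = 0.01714
At α=0.01: p ≥ α → fail to reject H₀

reject H₀: no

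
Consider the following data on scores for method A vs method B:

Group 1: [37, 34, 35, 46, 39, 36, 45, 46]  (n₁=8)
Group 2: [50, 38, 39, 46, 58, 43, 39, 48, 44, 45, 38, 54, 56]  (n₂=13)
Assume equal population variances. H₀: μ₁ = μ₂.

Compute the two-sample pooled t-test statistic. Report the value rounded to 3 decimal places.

x̄₁=39.750, s₁=5.120, n₁=8
x̄₂=46.000, s₂=6.880, n₂=13
s_p² = [7·5.120² + 12·6.880²]/19 = 39.5526
SE = √(s_p²·(1/8+1/13)) = 2.8261
t = (39.750−46.000)/2.8261 = -2.2116
df = 19

test statistic = -2.212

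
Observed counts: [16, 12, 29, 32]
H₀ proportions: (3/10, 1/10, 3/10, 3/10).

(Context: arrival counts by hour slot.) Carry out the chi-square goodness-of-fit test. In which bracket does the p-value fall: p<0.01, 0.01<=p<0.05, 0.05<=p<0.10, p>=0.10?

n = 89; E_i = n·p_i = [26.70, 8.90, 26.70, 26.70]
χ² = (16−26.70)²/26.70 + (12−8.90)²/8.90 + (29−26.70)²/26.70 + (32−26.70)²/26.70 = 6.6180
df = 3
p-value (upper-tail) = 0.08512
→ bracket: 0.05<=p<0.10

p-value bracket: 0.05<=p<0.10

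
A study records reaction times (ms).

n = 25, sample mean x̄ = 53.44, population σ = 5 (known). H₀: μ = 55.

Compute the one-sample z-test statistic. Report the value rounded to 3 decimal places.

test statistic = -1.560

SE = σ/√n = 5/√25 = 1.0000
z = (x̄−μ₀)/SE = (53.44−55)/1.0000 = -1.5600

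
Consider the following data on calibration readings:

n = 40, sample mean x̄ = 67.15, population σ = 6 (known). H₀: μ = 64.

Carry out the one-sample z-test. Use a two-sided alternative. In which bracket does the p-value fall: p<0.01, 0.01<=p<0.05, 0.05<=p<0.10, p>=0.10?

SE = σ/√n = 6/√40 = 0.9487
z = (x̄−μ₀)/SE = (67.15−64)/0.9487 = 3.3204
p-value (two-sided) = 0.00090
→ bracket: p<0.01

p-value bracket: p<0.01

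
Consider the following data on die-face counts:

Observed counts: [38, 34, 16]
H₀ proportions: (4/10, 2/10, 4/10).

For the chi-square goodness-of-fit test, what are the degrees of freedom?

df = k − 1 = 3 − 1 = 2

degrees of freedom = 2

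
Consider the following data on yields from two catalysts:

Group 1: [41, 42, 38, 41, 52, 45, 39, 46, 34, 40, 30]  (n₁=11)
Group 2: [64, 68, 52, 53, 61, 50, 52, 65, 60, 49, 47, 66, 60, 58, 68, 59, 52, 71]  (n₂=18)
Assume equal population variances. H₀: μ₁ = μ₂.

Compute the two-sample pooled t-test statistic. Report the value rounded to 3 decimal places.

test statistic = -6.802

x̄₁=40.727, s₁=5.884, n₁=11
x̄₂=58.611, s₂=7.389, n₂=18
s_p² = [10·5.884² + 17·7.389²]/27 = 47.2022
SE = √(s_p²·(1/11+1/18)) = 2.6293
t = (40.727−58.611)/2.6293 = -6.8016
df = 27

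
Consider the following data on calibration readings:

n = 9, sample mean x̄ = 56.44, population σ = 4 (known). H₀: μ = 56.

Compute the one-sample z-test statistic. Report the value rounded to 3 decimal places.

SE = σ/√n = 4/√9 = 1.3333
z = (x̄−μ₀)/SE = (56.44−56)/1.3333 = 0.3300

test statistic = 0.330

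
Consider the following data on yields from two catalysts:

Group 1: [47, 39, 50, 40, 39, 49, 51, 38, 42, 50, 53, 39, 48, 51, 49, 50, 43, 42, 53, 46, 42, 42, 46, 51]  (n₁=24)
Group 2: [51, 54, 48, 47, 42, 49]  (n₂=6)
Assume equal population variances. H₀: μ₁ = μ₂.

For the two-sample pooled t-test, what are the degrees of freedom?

df = n₁ + n₂ − 2 = 24 + 6 − 2 = 28

degrees of freedom = 28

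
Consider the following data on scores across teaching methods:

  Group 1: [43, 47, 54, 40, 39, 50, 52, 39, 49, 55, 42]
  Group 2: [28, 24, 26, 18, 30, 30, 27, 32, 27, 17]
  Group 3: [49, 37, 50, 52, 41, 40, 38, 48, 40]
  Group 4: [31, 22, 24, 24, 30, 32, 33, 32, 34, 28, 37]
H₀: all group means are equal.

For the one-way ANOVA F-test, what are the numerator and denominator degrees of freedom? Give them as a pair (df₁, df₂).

k = 4 groups, N = 41 total
df = (k−1, N−k) = (4−1, 41−4) = (3, 37)

degrees of freedom = [3, 37]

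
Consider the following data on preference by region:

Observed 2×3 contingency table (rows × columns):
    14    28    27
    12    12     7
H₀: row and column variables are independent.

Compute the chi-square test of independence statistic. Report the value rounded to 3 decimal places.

test statistic = 4.533

Row totals [69, 31], col totals [26, 40, 34], n=100
χ² = (14−17.94)²/17.94 + (28−27.60)²/27.60 + (27−23.46)²/23.46 + (12−8.06)²/8.06 + (12−12.40)²/12.40 + (7−10.54)²/10.54 = 4.5331
df = 2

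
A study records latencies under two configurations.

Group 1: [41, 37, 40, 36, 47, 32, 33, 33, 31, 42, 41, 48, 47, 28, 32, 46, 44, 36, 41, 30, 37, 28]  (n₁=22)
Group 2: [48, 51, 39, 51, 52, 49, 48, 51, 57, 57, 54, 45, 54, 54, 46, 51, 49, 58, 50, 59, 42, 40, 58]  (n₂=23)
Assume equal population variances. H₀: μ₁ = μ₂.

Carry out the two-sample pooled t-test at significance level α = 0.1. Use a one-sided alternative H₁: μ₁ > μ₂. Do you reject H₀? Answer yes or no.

reject H₀: no

x̄₁=37.727, s₁=6.371, n₁=22
x̄₂=50.565, s₂=5.607, n₂=23
s_p² = [21·6.371² + 22·5.607²]/43 = 35.9073
SE = √(s_p²·(1/22+1/23)) = 1.7870
t = (37.727−50.565)/1.7870 = -7.1841
df = 43
p-value (one-sided, H₁ greater) = 1.00000
At α=0.1: p ≥ α → fail to reject H₀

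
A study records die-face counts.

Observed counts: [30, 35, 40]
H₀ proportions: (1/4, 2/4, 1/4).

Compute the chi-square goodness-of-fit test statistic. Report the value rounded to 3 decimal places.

test statistic = 13.571

n = 105; E_i = n·p_i = [26.25, 52.50, 26.25]
χ² = (30−26.25)²/26.25 + (35−52.50)²/52.50 + (40−26.25)²/26.25 = 13.5714
df = 2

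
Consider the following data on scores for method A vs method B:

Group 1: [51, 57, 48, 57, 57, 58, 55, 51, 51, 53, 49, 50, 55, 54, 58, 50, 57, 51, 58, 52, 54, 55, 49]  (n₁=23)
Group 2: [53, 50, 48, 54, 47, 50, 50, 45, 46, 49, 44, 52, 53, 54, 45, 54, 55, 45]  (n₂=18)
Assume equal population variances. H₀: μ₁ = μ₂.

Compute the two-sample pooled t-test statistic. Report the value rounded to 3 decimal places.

test statistic = 3.475

x̄₁=53.478, s₁=3.301, n₁=23
x̄₂=49.667, s₂=3.710, n₂=18
s_p² = [22·3.301² + 17·3.710²]/39 = 12.1472
SE = √(s_p²·(1/23+1/18)) = 1.0968
t = (53.478−49.667)/1.0968 = 3.4752
df = 39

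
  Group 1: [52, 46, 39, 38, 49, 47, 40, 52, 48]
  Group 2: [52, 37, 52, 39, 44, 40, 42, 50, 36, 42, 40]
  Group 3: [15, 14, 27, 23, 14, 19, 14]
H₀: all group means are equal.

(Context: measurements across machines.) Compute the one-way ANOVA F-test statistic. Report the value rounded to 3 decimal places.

Group means [45.67, 43.09, 18.00], grand mean 37.444
SSB = Σnᵢ(x̄ᵢ−x̄)² = 3605.758; SSW = ΣΣ(x−x̄ᵢ)² = 730.909
MSB = 3605.758/2 = 1802.8788; MSW = 730.909/24 = 30.4545
F = MSB/MSW = 59.1990
df = (2, 24)

test statistic = 59.199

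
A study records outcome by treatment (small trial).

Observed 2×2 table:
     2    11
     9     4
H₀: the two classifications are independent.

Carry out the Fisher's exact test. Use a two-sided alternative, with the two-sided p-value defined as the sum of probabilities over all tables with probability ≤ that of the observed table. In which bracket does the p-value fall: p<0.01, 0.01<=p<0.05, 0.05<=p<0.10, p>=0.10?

p-value bracket: 0.01<=p<0.05

Margins: r₁=13, r₂=13, c₁=11, c₂=15, n=26
p_obs = C(13,2)·C(13,9)/C(26,11); sum pmf over tables with pmf ≤ p_obs
p-value (two-sided) = 0.01542
→ bracket: 0.01<=p<0.05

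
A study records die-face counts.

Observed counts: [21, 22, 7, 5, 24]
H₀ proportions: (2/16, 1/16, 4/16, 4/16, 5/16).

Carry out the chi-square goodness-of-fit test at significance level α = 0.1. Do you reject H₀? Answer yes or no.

n = 79; E_i = n·p_i = [9.88, 4.94, 19.75, 19.75, 24.69]
χ² = (21−9.88)²/9.88 + (22−4.94)²/4.94 + (7−19.75)²/19.75 + (5−19.75)²/19.75 + (24−24.69)²/24.69 = 90.7620
df = 4
p-value (upper-tail) = 0.00000
At α=0.1: p < α → reject H₀

reject H₀: yes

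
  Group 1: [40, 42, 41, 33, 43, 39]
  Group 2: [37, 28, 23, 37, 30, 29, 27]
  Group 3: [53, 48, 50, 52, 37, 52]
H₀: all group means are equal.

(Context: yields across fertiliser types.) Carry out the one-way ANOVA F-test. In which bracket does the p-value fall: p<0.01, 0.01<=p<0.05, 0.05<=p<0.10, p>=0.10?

p-value bracket: p<0.01

Group means [39.67, 30.14, 48.67], grand mean 39.000
SSB = Σnᵢ(x̄ᵢ−x̄)² = 1112.476; SSW = ΣΣ(x−x̄ᵢ)² = 403.524
MSB = 1112.476/2 = 556.2381; MSW = 403.524/16 = 25.2202
F = MSB/MSW = 22.0552
df = (2, 16)
p-value (upper-tail) = 0.00003
→ bracket: p<0.01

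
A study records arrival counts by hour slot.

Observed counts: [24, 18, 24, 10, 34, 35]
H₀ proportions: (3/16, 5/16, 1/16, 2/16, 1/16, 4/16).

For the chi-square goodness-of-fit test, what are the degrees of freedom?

df = k − 1 = 6 − 1 = 5

degrees of freedom = 5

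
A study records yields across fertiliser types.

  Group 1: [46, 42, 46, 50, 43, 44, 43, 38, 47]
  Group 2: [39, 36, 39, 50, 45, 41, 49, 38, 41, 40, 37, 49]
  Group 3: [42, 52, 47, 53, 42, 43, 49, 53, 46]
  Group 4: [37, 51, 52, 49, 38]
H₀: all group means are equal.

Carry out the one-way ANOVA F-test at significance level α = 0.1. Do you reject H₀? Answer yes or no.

reject H₀: no

Group means [44.33, 42.00, 47.44, 45.40], grand mean 44.486
SSB = Σnᵢ(x̄ᵢ−x̄)² = 157.321; SSW = ΣΣ(x−x̄ᵢ)² = 745.422
MSB = 157.321/3 = 52.4402; MSW = 745.422/31 = 24.0459
F = MSB/MSW = 2.1808
df = (3, 31)
p-value (upper-tail) = 0.11021
At α=0.1: p ≥ α → fail to reject H₀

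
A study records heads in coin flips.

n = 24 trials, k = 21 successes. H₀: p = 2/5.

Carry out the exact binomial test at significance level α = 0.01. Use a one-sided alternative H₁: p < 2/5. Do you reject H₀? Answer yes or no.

reject H₀: no

Exact binomial: n=24, k=21, p₀=2/5=0.4000
P(X≤21) from Σ C(n,i)·p₀^i·(1−p₀)^(n−i)
p-value (one-sided, H₁ less) = 1.00000
At α=0.01: p ≥ α → fail to reject H₀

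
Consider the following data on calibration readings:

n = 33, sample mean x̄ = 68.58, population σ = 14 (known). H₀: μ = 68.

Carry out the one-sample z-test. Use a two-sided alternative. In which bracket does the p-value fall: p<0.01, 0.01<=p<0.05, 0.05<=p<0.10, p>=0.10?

SE = σ/√n = 14/√33 = 2.4371
z = (x̄−μ₀)/SE = (68.58−68)/2.4371 = 0.2380
p-value (two-sided) = 0.81189
→ bracket: p>=0.10

p-value bracket: p>=0.10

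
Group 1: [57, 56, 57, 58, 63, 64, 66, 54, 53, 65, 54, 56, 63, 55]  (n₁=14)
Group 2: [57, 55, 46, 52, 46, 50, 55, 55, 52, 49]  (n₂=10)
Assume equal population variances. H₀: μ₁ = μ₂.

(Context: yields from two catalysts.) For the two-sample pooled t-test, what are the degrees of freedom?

df = n₁ + n₂ − 2 = 14 + 10 − 2 = 22

degrees of freedom = 22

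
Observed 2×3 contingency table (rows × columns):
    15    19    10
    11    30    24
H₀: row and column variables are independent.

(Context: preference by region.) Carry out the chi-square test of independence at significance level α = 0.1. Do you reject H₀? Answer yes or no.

Row totals [44, 65], col totals [26, 49, 34], n=109
χ² = (15−10.50)²/10.50 + (19−19.78)²/19.78 + (10−13.72)²/13.72 + (11−15.50)²/15.50 + (30−29.22)²/29.22 + (24−20.28)²/20.28 = 4.9888
df = 2
p-value (upper-tail) = 0.08255
At α=0.1: p < α → reject H₀

reject H₀: yes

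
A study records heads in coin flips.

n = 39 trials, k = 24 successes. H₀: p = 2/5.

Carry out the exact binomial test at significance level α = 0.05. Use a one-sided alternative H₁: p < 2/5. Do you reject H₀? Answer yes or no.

Exact binomial: n=39, k=24, p₀=2/5=0.4000
P(X≤24) from Σ C(n,i)·p₀^i·(1−p₀)^(n−i)
p-value (one-sided, H₁ less) = 0.99798
At α=0.05: p ≥ α → fail to reject H₀

reject H₀: no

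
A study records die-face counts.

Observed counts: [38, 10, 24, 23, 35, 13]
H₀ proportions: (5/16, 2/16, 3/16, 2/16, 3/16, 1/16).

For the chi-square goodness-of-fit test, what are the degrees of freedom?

df = k − 1 = 6 − 1 = 5

degrees of freedom = 5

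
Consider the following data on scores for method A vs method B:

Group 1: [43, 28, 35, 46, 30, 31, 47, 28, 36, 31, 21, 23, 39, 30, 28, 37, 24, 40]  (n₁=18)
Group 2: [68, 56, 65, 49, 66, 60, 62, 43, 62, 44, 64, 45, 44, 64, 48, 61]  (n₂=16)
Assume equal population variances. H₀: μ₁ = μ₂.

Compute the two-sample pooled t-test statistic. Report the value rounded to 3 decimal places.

x̄₁=33.167, s₁=7.687, n₁=18
x̄₂=56.312, s₂=9.149, n₂=16
s_p² = [17·7.687² + 15·9.149²]/32 = 70.6230
SE = √(s_p²·(1/18+1/16)) = 2.8875
t = (33.167−56.312)/2.8875 = -8.0160
df = 32

test statistic = -8.016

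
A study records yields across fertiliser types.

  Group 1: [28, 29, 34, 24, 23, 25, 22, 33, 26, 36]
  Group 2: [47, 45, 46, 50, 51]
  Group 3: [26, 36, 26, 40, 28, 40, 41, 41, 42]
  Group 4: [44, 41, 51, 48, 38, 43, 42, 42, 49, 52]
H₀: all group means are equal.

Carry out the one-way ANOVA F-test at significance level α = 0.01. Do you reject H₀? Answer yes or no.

Group means [28.00, 47.80, 35.56, 45.00], grand mean 37.912
SSB = Σnᵢ(x̄ᵢ−x̄)² = 2023.713; SSW = ΣΣ(x−x̄ᵢ)² = 821.022
MSB = 2023.713/3 = 674.5710; MSW = 821.022/30 = 27.3674
F = MSB/MSW = 24.6487
df = (3, 30)
p-value (upper-tail) = 0.00000
At α=0.01: p < α → reject H₀

reject H₀: yes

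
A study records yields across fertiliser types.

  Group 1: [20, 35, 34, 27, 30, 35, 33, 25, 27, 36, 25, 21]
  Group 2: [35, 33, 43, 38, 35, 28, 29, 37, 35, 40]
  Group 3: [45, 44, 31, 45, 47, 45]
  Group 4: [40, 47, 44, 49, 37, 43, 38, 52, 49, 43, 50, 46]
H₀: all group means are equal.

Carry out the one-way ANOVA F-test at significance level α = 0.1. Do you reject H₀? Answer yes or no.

Group means [29.00, 35.30, 42.83, 44.83], grand mean 37.400
SSB = Σnᵢ(x̄ᵢ−x̄)² = 1731.000; SSW = ΣΣ(x−x̄ᵢ)² = 968.600
MSB = 1731.000/3 = 577.0000; MSW = 968.600/36 = 26.9056
F = MSB/MSW = 21.4454
df = (3, 36)
p-value (upper-tail) = 0.00000
At α=0.1: p < α → reject H₀

reject H₀: yes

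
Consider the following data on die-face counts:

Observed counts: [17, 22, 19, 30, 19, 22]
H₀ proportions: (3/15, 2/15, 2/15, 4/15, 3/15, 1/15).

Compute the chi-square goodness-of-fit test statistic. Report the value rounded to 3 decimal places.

test statistic = 27.764

n = 129; E_i = n·p_i = [25.80, 17.20, 17.20, 34.40, 25.80, 8.60]
χ² = (17−25.80)²/25.80 + (22−17.20)²/17.20 + (19−17.20)²/17.20 + (30−34.40)²/34.40 + (19−25.80)²/25.80 + (22−8.60)²/8.60 = 27.7636
df = 5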